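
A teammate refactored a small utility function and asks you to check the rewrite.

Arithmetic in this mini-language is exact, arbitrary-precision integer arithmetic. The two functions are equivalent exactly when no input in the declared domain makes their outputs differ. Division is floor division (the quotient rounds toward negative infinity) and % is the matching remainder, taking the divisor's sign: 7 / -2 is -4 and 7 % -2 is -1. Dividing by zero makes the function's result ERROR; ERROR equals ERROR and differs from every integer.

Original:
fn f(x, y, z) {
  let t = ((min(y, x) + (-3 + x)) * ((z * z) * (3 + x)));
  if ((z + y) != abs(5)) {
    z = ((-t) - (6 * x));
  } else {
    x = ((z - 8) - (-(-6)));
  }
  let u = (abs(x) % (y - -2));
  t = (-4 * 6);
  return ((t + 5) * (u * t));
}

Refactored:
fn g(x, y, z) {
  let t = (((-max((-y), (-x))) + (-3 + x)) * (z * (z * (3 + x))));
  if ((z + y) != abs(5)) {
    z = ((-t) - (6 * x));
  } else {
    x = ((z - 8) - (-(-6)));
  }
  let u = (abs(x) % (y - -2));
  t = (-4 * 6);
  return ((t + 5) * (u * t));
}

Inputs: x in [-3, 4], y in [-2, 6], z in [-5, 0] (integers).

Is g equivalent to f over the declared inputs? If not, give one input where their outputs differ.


The two versions differ — the changes include min/max/abs usage differs.
Spot check at x=3, y=1, z=-5 — f: t := 150 | ((z + y) != abs(5)): true | z := -168 | u := 0 | t := -24 | result 0. g: t := 150 | ((z + y) != abs(5)): true | z := -168 | u := 0 | t := -24 | result 0. Both give 0.
Across all 432 domain points the two functions coincide.
verdict: equivalent


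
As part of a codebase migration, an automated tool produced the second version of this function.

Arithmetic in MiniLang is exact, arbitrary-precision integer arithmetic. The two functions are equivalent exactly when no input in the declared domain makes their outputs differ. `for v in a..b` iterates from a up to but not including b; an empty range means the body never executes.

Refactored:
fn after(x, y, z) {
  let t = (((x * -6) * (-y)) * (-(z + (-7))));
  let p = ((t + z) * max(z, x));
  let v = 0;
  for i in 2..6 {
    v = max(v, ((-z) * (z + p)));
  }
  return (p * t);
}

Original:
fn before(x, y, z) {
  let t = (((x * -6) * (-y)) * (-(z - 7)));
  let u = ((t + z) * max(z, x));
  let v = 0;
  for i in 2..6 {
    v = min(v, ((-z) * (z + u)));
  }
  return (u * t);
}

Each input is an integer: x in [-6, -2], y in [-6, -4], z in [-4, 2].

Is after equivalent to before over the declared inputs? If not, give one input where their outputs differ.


One difference looks behavioral, but it never changes the outcome for any declared input.
As a probe, take x=-5, y=-5, z=1: before runs t = 900; u = 901; v = 0; [i=2]; v = -902; [i=3]; v = -902; [i=4]; v = -902; [i=5]; v = -902; return 810900; after runs t = 900; p = 901; v = 0; [i=2]; v = 0; [i=3]; v = 0; [i=4]; v = 0; [i=5]; v = 0; return 810900; both end at 810900.
Across all 105 domain points the two functions coincide.
verdict: equivalent


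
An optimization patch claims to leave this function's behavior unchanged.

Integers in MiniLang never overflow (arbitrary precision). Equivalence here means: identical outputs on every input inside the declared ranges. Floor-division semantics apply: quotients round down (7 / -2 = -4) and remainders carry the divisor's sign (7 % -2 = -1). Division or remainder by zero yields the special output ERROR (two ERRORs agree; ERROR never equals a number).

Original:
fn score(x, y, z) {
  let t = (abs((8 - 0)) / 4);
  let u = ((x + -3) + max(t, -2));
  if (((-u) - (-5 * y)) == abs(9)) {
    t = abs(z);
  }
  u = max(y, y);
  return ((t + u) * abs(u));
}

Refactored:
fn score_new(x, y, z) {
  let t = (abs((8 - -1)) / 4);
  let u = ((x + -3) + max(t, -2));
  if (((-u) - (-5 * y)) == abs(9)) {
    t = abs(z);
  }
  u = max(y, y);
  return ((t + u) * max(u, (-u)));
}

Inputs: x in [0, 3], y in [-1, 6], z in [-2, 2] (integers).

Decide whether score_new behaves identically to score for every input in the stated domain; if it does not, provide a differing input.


The one real change (`0` became `-1`) has no effect anywhere in the declared ranges.
Tracing x=3, y=2, z=0: score: t=2, then u=2, then (((-u) - (-5 * y)) == abs(9)) is false, then u=2, then returns 8 | score_new: t=2, then u=2, then (((-u) - (-5 * y)) == abs(9)) is false, then u=2, then returns 8 — matching result 8.
Sweeping the whole domain (160 inputs) finds no disagreement.
verdict: equivalent


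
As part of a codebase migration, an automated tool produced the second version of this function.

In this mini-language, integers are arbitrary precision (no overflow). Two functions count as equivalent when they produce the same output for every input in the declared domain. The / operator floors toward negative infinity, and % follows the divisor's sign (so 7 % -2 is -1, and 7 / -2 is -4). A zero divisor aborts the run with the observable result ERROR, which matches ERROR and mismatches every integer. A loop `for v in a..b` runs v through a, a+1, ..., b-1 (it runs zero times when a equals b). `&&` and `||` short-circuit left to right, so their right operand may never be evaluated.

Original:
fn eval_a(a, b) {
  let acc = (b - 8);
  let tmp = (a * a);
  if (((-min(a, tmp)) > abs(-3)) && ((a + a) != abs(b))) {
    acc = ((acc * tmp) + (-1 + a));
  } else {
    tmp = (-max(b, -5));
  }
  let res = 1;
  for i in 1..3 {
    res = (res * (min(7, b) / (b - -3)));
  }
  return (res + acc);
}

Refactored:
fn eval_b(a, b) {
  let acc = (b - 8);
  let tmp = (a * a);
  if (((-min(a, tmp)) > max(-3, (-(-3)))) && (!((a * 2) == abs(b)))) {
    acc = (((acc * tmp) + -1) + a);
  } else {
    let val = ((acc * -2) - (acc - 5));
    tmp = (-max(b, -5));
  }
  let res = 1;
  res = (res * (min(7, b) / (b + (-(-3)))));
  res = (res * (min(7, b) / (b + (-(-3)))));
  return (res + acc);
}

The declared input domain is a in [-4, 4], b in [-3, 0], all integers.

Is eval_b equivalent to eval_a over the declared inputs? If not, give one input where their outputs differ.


Although comparison usage differs, plus boolean connective usage differs, plus arithmetic usage differs, plus min/max/abs usage differs, plus constant usage differs, plus local variable names differ, plus loop structure differs, plus statement counts differ, 36/36 inputs agree.
verdict: equivalent


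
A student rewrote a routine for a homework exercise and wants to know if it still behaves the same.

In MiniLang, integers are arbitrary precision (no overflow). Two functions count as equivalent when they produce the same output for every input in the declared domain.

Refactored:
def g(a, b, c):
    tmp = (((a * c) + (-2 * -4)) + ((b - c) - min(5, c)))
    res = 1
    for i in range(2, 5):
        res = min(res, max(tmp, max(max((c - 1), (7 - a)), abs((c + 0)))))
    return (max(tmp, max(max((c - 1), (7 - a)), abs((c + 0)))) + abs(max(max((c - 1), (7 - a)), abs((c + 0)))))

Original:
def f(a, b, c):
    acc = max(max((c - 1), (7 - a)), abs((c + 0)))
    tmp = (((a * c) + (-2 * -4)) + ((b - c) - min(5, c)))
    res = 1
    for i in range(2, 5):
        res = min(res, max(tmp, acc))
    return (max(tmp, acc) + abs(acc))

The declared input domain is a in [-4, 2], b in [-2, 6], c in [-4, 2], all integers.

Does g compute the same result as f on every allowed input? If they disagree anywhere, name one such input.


The two versions differ — the changes include statement counts differ; min/max/abs usage differs; local variable names differ; constant usage differs; arithmetic usage differs.
Tracing a=0, b=3, c=1: f: acc = 7; tmp = 9; res = 1; [i=2]; res = 1; [i=3]; res = 1; [i=4]; res = 1; return 16 | g: tmp = 9; res = 1; [i=2]; res = 1; [i=3]; res = 1; [i=4]; res = 1; return 16 — matching result 16.
Sweeping the whole domain (441 inputs) finds no disagreement.
verdict: equivalent


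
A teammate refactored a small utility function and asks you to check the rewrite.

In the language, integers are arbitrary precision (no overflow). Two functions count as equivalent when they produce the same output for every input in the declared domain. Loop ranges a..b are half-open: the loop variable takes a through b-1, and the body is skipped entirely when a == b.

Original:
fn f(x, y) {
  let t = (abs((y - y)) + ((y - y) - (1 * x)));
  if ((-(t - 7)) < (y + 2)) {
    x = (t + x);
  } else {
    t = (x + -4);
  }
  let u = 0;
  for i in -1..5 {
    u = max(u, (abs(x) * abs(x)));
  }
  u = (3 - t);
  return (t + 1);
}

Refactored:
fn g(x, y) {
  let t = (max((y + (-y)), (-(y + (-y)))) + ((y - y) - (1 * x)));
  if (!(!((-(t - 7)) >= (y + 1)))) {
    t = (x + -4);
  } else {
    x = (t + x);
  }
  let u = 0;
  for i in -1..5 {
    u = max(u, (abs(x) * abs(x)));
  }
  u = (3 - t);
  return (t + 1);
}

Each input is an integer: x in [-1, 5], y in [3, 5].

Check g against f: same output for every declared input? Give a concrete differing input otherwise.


On input x=-1, y=5, f returns 2 while g returns -4.
verdict: not equivalent; witness: x=-1, y=5


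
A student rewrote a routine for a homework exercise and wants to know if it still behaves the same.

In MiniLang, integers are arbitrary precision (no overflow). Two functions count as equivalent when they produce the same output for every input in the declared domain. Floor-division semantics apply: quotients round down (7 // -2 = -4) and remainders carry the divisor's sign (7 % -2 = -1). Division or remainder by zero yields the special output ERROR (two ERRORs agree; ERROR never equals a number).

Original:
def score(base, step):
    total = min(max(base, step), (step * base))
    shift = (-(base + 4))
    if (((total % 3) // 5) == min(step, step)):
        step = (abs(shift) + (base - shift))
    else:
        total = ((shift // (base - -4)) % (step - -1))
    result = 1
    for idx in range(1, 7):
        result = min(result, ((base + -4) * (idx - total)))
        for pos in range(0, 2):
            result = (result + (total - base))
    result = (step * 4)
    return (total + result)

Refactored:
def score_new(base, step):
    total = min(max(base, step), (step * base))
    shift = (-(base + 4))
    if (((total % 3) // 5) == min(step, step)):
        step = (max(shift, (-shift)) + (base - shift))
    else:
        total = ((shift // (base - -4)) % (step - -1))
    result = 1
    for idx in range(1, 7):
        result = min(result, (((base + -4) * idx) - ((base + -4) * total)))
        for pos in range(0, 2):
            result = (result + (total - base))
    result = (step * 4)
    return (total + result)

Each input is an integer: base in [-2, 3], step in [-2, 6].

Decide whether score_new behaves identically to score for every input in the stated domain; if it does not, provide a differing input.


Side by side, the visible changes include: min/max/abs usage differs; and arithmetic usage differs; and constant usage differs.
Spot check at base=2, step=-2 — score: total becomes -4; next shift becomes -6; next (((total % 3) // 5) == min(step, step)) evaluates to false; next total becomes 0; next result becomes 1; next at idx=1:; next result becomes -2; next at pos=0:; next result becomes -4; next at pos=1:; next result becomes -6; next at idx=2:; next result becomes -6; next at pos=0:; next result becomes -8; next at pos=1:; next result becomes -10; next at idx=3:; next result becomes -10; next at pos=0:; next result becomes -12; next at pos=1:; next result becomes -14; next at idx=4:; next result becomes -14; next at pos=0:; next result becomes -16; next at pos=1:; next result becomes -18; next at idx=5:; next result becomes -18; next at pos=0:; next result becomes -20; next at pos=1:; next result becomes -22; next at idx=6:; next result becomes -22; next at pos=0:; next result becomes -24; next at pos=1:; next result becomes -26; next result becomes -8; next final value -8. score_new: total becomes -4; next shift becomes -6; next (((total % 3) // 5) == min(step, step)) evaluates to false; next total becomes 0; next result becomes 1; next at idx=1:; next result becomes -2; next at pos=0:; next result becomes -4; next at pos=1:; next result becomes -6; next at idx=2:; next result becomes -6; next at pos=0:; next result becomes -8; next at pos=1:; next result becomes -10; next at idx=3:; next result becomes -10; next at pos=0:; next result becomes -12; next at pos=1:; next result becomes -14; next at idx=4:; next result becomes -14; next at pos=0:; next result becomes -16; next at pos=1:; next result becomes -18; next at idx=5:; next result becomes -18; next at pos=0:; next result becomes -20; next at pos=1:; next result becomes -22; next at idx=6:; next result becomes -22; next at pos=0:; next result becomes -24; next at pos=1:; next result becomes -26; next result becomes -8; next final value -8. Both give -8.
Checked all 54 inputs in the declared domain: the outputs agree on every one.
verdict: equivalent


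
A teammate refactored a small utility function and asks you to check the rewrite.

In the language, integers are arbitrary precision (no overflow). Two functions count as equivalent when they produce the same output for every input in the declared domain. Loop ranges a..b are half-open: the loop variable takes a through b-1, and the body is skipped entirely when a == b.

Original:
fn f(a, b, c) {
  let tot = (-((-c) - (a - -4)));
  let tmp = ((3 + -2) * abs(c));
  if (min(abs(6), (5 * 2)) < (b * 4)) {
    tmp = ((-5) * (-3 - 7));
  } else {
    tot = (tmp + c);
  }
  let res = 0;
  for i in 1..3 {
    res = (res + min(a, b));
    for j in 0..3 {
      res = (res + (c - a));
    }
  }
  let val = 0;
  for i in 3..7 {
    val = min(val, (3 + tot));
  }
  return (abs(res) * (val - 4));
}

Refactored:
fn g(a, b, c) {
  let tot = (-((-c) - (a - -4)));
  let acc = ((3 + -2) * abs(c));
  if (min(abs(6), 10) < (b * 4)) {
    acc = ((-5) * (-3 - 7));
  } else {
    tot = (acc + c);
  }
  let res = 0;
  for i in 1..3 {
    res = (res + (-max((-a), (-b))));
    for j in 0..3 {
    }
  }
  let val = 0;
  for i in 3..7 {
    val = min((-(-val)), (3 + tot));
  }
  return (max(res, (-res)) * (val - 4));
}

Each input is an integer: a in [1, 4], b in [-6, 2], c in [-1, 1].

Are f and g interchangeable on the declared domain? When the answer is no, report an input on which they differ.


These are not equivalent — on a=1, b=-6, c=-1 the outputs split (-96 vs -48).
f: tot := 4 | tmp := 1 | (min(abs(6), (5 * 2)) < (b * 4)): false | tot := 0 | res := 0 | iter i=1: | res := -6 | iter j=0: | res := -8 | iter j=1: | res := -10 | iter j=2: | res := -12 | iter i=2: | res := -18 | iter j=0: | res := -20 | iter j=1: | res := -22 | iter j=2: | res := -24 | val := 0 | iter i=3: | val := 0 | iter i=4: | val := 0 | iter i=5: | val := 0 | iter i=6: | val := 0 | result -96
g: tot := 4 | acc := 1 | (min(abs(6), 10) < (b * 4)): false | tot := 0 | res := 0 | iter i=1: | res := -6 | iter j=0: | iter j=1: | iter j=2: | iter i=2: | res := -12 | iter j=0: | iter j=1: | iter j=2: | val := 0 | iter i=3: | val := 0 | iter i=4: | val := 0 | iter i=5: | val := 0 | iter i=6: | val := 0 | result -48
verdict: not equivalent; witness: a=1, b=-6, c=-1


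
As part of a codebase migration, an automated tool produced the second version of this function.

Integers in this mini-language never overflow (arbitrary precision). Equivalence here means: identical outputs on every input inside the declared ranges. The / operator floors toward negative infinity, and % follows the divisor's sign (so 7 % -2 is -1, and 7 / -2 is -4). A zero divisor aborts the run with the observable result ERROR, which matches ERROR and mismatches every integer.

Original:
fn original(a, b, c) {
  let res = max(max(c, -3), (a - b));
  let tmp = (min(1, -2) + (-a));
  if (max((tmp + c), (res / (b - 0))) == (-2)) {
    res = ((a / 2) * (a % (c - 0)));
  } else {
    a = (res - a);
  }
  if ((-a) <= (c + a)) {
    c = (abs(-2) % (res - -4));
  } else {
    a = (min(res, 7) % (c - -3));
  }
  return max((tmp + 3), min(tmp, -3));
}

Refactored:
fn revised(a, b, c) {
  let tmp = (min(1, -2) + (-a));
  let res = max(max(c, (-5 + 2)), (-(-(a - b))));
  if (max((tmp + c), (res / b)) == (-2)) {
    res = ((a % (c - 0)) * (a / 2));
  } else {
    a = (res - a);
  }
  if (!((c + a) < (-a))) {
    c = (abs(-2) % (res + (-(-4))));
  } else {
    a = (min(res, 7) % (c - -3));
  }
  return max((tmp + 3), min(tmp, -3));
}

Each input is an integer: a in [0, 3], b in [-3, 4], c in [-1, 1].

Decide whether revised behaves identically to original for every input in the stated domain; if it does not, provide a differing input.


Reading the diff, among the changes: constant usage differs; also boolean connective usage differs; also comparison usage differs; also arithmetic usage differs.
Tracing a=0, b=3, c=-1: original: res := -1 | tmp := -2 | (max((tmp + c), (res / (b - 0))) == (-2)): false | a := -1 | ((-a) <= (c + a)): false | a := 1 | result 1 | revised: tmp := -2 | res := -1 | (max((tmp + c), (res / b)) == (-2)): false | a := -1 | (!((c + a) < (-a))): false | a := 1 | result 1 — matching result 1.
Across all 96 domain points the two functions coincide.
verdict: equivalent


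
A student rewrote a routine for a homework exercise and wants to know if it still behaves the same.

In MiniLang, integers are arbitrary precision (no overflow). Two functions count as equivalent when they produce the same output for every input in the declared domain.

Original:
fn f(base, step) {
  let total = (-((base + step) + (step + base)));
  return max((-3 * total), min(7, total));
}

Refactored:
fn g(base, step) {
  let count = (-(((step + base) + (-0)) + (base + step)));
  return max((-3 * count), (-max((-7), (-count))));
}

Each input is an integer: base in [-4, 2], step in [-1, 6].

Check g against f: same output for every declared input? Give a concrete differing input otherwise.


Reading the diff, among the changes: arithmetic usage differs; and min/max/abs usage differs; and local variable names differ; and constant usage differs.
As a probe, take base=1, step=0: f runs total=-2, then returns 6; g runs count=-2, then returns 6; both end at 6.
Every one of the 56 inputs gives matching results.
verdict: equivalent


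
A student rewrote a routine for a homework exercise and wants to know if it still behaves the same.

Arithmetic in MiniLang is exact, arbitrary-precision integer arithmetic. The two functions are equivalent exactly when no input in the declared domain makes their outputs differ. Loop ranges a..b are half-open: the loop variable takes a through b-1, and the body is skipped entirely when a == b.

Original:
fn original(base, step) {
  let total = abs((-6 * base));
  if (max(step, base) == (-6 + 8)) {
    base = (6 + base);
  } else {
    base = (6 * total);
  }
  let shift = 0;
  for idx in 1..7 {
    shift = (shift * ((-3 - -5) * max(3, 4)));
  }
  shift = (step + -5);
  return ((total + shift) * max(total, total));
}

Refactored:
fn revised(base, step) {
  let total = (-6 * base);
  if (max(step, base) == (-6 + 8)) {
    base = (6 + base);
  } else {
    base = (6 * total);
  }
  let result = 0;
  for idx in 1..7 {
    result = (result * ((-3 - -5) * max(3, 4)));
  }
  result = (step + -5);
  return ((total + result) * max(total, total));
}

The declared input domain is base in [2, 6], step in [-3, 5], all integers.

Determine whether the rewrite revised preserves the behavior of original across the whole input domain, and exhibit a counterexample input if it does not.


Evaluate both at base=2, step=-3.
original: total = 12; (max(step, base) == (-6 + 8)) -> true; base = 8; shift = 0; [idx=1]; shift = 0; [idx=2]; shift = 0; [idx=3]; shift = 0; [idx=4]; shift = 0; [idx=5]; shift = 0; [idx=6]; shift = 0; shift = -8; return 48
revised: total = -12; (max(step, base) == (-6 + 8)) -> true; base = 8; result = 0; [idx=1]; result = 0; [idx=2]; result = 0; [idx=3]; result = 0; [idx=4]; result = 0; [idx=5]; result = 0; [idx=6]; result = 0; result = -8; return 240
48 != 240, so the rewrite changes behavior.
verdict: not equivalent; witness: base=2, step=-3


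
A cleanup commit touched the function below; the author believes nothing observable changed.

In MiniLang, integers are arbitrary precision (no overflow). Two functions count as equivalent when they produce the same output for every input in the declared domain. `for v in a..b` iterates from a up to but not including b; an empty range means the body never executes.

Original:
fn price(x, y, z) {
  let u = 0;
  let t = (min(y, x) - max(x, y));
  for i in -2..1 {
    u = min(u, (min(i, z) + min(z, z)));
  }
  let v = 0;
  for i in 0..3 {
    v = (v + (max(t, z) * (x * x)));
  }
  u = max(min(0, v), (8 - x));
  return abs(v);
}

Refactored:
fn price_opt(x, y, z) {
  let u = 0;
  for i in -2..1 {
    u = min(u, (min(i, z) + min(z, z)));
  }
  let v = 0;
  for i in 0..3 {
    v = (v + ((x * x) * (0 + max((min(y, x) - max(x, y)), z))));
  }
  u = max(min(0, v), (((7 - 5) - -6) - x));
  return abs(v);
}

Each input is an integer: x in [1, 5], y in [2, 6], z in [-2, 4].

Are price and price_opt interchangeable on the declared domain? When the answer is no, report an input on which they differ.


Although local variable names differ; and statement counts differ; and constant usage differs; and arithmetic usage differs, 175/175 inputs agree.
verdict: equivalent


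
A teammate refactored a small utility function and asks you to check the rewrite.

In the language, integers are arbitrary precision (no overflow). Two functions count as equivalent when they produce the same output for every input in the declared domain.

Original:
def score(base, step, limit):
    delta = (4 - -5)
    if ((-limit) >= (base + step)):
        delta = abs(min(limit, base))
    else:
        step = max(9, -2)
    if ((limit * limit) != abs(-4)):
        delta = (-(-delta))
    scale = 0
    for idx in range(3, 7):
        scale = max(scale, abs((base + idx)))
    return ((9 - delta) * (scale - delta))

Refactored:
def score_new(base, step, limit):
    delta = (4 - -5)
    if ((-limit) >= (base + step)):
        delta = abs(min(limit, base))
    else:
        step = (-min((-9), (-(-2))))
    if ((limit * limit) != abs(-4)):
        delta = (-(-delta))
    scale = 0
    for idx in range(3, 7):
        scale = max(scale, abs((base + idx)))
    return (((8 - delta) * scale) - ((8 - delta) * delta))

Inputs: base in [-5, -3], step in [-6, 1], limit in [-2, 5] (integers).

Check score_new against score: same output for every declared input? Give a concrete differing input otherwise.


Try base=-5, step=-6, limit=-2.
score: delta = 9; ((-limit) >= (base + step)) -> true; delta = 5; ((limit * limit) != abs(-4)) -> false; scale = 0; [idx=3]; scale = 2; [idx=4]; scale = 2; [idx=5]; scale = 2; [idx=6]; scale = 2; return -12
score_new: delta = 9; ((-limit) >= (base + step)) -> true; delta = 5; ((limit * limit) != abs(-4)) -> false; scale = 0; [idx=3]; scale = 2; [idx=4]; scale = 2; [idx=5]; scale = 2; [idx=6]; scale = 2; return -9
-12 vs -9 — the two versions disagree here.
verdict: not equivalent; witness: base=-5, step=-6, limit=-2


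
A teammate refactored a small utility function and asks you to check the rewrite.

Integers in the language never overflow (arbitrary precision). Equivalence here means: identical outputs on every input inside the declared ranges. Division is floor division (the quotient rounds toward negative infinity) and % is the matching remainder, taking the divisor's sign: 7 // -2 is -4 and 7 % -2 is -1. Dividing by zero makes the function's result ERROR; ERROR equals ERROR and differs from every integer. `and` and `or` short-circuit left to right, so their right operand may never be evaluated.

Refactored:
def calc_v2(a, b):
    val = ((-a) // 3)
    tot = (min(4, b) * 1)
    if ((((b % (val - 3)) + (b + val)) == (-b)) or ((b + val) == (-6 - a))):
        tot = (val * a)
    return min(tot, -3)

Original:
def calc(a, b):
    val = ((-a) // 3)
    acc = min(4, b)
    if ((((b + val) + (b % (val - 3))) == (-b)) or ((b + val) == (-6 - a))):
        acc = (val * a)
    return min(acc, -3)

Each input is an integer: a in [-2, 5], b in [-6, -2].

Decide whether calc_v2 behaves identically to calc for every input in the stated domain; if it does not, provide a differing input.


Behavior is preserved: although constant usage differs; arithmetic usage differs; local variable names differ, the outputs never diverge.
Tracing a=3, b=-5: calc: val = -1; acc = -5; ((((b + val) + (b % (val - 3))) == (-b)) or ((b + val) == (-6 - a))) -> false; return -5 | calc_v2: val = -1; tot = -5; ((((b % (val - 3)) + (b + val)) == (-b)) or ((b + val) == (-6 - a))) -> false; return -5 — matching result -5.
Sweeping the whole domain (40 inputs) finds no disagreement.
verdict: equivalent


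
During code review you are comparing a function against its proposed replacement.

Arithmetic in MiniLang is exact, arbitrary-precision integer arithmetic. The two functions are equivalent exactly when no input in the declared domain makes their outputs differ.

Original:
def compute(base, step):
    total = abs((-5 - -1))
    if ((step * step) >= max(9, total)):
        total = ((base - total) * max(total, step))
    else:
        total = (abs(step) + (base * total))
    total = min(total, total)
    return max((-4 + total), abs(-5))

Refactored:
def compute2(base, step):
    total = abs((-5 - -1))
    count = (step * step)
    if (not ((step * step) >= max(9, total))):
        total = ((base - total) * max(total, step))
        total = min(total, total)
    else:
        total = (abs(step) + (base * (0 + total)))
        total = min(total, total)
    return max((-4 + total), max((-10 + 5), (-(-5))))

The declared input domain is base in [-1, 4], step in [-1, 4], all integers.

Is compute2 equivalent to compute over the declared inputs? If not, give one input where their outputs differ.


The rewrite breaks on base=2, step=2, where the results are 6 and 5.
compute: total := 4 | ((step * step) >= max(9, total)): false | total := 10 | total := 10 | result 6
compute2: total := 4 | count := 4 | (not ((step * step) >= max(9, total))): true | total := -8 | total := -8 | result 5
verdict: not equivalent; witness: base=2, step=2


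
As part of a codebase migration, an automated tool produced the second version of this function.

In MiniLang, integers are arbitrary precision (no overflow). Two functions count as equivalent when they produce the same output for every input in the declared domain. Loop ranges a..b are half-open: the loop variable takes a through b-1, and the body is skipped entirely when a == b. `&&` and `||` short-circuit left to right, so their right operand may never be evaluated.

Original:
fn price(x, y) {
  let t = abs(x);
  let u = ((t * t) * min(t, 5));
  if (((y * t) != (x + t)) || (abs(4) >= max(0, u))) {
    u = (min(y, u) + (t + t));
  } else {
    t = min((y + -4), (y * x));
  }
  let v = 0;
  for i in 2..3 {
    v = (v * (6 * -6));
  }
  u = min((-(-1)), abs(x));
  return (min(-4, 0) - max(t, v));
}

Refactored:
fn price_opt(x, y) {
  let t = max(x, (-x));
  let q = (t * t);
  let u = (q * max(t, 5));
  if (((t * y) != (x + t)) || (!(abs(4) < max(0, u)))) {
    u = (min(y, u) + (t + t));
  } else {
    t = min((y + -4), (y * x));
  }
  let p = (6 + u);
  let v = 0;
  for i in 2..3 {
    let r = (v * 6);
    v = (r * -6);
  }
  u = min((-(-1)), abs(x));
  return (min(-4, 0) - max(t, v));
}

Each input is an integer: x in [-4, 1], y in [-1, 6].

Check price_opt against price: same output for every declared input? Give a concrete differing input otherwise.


On input x=-1, y=0, price returns -5 while price_opt returns -4.
verdict: not equivalent; witness: x=-1, y=0


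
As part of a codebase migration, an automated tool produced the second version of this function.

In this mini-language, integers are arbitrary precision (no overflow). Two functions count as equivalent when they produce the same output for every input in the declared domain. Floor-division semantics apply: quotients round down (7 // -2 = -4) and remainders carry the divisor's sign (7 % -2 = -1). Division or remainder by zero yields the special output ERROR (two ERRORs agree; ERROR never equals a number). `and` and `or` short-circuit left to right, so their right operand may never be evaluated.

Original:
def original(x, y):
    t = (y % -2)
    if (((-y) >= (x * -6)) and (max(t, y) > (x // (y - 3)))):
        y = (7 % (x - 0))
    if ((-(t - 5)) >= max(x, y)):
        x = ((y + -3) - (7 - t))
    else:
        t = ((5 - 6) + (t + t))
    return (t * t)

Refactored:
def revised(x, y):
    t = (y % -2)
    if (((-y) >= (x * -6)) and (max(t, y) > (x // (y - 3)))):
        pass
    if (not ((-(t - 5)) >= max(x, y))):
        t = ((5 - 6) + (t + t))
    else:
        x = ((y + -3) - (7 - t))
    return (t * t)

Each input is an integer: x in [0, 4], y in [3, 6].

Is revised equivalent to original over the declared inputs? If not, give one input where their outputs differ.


There is a counterexample at x=1, y=6: 0 on one side, 1 on the other.
original: t=0, then (((-y) >= (x * -6)) and (max(t, y) > (x // (y - 3)))) is true, then y=0, then ((-(t - 5)) >= max(x, y)) is true, then x=-10, then returns 0
revised: t=0, then (((-y) >= (x * -6)) and (max(t, y) > (x // (y - 3)))) is true, then (not ((-(t - 5)) >= max(x, y))) is true, then t=-1, then returns 1
verdict: not equivalent; witness: x=1, y=6


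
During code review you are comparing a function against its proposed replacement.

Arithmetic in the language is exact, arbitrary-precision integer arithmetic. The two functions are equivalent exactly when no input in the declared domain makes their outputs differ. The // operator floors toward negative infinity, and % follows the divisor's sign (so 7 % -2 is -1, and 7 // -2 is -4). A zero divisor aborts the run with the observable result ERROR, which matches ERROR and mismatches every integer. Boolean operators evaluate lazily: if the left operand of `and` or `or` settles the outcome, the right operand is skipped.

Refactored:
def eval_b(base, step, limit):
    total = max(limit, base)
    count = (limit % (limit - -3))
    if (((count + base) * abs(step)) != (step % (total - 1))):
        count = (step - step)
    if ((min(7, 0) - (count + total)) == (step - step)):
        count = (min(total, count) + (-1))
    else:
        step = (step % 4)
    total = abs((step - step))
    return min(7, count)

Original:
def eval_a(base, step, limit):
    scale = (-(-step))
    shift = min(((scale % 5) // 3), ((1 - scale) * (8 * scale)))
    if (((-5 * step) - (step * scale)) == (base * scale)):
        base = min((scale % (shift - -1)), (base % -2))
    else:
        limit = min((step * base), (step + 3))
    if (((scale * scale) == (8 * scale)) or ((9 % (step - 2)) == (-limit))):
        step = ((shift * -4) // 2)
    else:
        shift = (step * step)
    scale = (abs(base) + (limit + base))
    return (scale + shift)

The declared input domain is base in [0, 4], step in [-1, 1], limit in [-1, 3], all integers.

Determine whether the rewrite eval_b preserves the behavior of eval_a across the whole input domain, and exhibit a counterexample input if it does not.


Try base=0, step=-1, limit=-1.
eval_a: scale := -1 | shift := -16 | (((-5 * step) - (step * scale)) == (base * scale)): false | limit := 0 | (((scale * scale) == (8 * scale)) or ((9 % (step - 2)) == (-limit))): true | step := 32 | scale := 0 | result -16
eval_b: total := 0 | count := 1 | (((count + base) * abs(step)) != (step % (total - 1))): true | count := 0 | ((min(7, 0) - (count + total)) == (step - step)): true | count := -1 | total := 0 | result -1
-16 vs -1 — the two versions disagree here.
verdict: not equivalent; witness: base=0, step=-1, limit=-1


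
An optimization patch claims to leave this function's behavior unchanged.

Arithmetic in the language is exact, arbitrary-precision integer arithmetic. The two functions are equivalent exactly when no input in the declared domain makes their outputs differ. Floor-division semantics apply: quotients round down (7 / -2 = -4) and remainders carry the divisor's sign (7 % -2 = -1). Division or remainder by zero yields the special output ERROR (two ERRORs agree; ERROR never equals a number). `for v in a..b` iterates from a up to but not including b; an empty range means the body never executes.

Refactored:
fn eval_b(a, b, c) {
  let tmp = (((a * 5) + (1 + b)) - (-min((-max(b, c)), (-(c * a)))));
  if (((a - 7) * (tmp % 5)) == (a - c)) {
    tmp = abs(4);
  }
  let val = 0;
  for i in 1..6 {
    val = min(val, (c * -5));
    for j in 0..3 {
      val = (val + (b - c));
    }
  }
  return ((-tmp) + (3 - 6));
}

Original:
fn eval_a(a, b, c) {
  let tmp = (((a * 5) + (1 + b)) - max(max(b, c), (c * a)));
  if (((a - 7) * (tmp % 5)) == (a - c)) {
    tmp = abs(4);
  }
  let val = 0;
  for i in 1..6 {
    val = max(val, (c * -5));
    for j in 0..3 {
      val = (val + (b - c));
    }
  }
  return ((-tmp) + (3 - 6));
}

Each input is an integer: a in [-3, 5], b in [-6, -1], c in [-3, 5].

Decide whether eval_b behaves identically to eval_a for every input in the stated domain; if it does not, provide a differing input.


The edit looks behavioral (`max(val, (c * -5))` became `min(val, (c * -5))`), but over these ranges it never changes the outcome; all 486 inputs agree.
verdict: equivalent


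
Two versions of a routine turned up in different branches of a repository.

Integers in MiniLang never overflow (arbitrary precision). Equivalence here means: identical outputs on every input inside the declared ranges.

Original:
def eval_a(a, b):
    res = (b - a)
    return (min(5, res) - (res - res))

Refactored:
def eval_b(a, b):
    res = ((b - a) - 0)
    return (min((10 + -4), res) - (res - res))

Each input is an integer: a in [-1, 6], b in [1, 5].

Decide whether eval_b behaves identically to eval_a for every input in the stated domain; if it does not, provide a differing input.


Not equivalent: a=-1, b=5 separates them (5 vs 6).
eval_a: res := 6 | result 5
eval_b: res := 6 | result 6
verdict: not equivalent; witness: a=-1, b=5


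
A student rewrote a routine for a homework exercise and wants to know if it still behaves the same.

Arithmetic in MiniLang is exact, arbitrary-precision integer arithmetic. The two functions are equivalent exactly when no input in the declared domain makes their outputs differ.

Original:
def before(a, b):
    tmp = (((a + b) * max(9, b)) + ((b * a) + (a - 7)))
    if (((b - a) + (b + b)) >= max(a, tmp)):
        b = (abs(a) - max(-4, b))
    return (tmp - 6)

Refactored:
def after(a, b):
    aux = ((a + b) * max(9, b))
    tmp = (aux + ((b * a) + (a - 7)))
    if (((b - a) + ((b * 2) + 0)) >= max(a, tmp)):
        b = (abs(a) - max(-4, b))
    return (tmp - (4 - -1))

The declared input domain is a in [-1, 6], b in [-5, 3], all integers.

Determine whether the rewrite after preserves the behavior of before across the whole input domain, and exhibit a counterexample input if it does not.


These are not equivalent — on a=-1, b=-5 the outputs split (-63 vs -62).
before: tmp := -57 | (((b - a) + (b + b)) >= max(a, tmp)): false | result -63
after: aux := -54 | tmp := -57 | (((b - a) + ((b * 2) + 0)) >= max(a, tmp)): false | result -62
verdict: not equivalent; witness: a=-1, b=-5


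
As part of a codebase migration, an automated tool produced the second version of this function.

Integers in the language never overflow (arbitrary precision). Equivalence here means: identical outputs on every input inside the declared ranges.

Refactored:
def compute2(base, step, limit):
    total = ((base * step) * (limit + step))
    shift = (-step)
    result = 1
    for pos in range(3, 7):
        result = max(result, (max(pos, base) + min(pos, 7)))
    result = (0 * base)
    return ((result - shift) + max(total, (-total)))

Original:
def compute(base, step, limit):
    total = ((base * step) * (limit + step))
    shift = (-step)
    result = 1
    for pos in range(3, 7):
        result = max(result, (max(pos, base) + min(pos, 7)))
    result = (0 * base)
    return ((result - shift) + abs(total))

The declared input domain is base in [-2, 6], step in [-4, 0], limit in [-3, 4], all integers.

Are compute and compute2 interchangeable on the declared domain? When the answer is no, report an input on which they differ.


This is a faithful refactor — min/max/abs usage differs, but the computed results match everywhere.
One worked example (base=5, step=-2, limit=0) — compute: total := 20 | shift := 2 | result := 1 | iter pos=3: | result := 8 | iter pos=4: | result := 9 | iter pos=5: | result := 10 | iter pos=6: | result := 12 | result := 0 | result 18; compute2: total := 20 | shift := 2 | result := 1 | iter pos=3: | result := 8 | iter pos=4: | result := 9 | iter pos=5: | result := 10 | iter pos=6: | result := 12 | result := 0 | result 18; agreement on 18.
Sweeping the whole domain (360 inputs) finds no disagreement.
verdict: equivalent


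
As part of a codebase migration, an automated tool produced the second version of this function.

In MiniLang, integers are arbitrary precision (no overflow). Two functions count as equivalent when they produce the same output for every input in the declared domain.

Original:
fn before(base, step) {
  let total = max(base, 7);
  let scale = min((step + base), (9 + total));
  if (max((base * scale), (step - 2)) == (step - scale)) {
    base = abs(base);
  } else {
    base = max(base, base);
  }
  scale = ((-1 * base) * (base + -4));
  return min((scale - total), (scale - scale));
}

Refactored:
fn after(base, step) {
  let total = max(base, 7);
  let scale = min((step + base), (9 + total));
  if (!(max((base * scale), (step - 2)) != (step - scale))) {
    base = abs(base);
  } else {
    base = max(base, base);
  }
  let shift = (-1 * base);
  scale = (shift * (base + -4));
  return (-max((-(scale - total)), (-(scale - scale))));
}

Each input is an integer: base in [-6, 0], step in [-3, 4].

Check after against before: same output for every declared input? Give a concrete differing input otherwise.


Behavior is preserved: although statement counts differ; comparison usage differs; local variable names differ; boolean connective usage differs; min/max/abs usage differs, the outputs never diverge.
As a probe, take base=-3, step=2: before runs total = 7; scale = -1; (max((base * scale), (step - 2)) == (step - scale)) -> true; base = 3; scale = 3; return -4; after runs total = 7; scale = -1; (!(max((base * scale), (step - 2)) != (step - scale))) -> true; base = 3; shift = -3; scale = 3; return -4; both end at -4.
Sweeping the whole domain (56 inputs) finds no disagreement.
verdict: equivalent


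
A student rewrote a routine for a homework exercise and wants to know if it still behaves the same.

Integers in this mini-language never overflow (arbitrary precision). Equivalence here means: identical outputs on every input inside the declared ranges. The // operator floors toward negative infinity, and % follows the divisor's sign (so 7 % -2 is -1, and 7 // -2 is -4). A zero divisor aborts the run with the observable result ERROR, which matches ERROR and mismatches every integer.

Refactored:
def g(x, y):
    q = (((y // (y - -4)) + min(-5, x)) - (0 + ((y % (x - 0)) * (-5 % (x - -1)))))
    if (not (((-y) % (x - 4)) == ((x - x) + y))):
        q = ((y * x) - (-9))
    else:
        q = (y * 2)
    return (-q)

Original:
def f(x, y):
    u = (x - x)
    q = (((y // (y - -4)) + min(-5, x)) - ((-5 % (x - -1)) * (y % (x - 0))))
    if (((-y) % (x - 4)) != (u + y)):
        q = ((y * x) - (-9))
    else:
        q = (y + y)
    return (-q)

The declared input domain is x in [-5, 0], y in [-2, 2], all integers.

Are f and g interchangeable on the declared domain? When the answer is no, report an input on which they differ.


Behavior is preserved: although arithmetic usage differs, and boolean connective usage differs, and statement counts differ, and comparison usage differs, and local variable names differ, and constant usage differs, the outputs never diverge.
As a probe, take x=-4, y=1: f runs u = 0; q = -11; (((-y) % (x - 4)) != (u + y)) -> true; q = 5; return -5; g runs q = -11; (not (((-y) % (x - 4)) == ((x - x) + y))) -> true; q = 5; return -5; both end at -5.
Checked all 30 inputs in the declared domain: the outputs agree on every one.
verdict: equivalent


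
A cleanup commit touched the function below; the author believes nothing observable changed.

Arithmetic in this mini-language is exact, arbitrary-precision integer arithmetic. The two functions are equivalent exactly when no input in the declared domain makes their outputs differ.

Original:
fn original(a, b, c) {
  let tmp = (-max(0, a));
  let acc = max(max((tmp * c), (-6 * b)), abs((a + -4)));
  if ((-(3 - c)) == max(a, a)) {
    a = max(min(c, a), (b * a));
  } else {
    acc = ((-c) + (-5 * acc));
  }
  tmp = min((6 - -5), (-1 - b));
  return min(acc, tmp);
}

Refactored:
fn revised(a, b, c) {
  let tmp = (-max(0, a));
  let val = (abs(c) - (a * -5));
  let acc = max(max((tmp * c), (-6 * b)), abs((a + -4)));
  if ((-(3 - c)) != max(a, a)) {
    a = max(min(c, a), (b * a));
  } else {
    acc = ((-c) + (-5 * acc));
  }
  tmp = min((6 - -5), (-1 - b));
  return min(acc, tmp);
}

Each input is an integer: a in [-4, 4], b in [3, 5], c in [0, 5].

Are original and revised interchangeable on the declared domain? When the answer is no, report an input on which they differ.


At a=-4, b=3, c=0: original gives -40, revised gives -4.
verdict: not equivalent; witness: a=-4, b=3, c=0
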